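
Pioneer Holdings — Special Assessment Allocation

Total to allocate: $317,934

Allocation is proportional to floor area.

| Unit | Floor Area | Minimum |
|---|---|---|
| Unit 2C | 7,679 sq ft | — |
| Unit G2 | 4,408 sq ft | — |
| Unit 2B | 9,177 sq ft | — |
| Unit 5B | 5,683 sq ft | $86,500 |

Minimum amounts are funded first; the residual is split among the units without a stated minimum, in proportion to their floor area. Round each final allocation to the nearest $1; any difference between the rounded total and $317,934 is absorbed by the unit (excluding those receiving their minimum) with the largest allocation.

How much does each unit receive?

Unit 2C: $83,577 | Unit G2: $47,976 | Unit 2B: $99,881 | Unit 5B: $86,500

Fund the minimums — Unit 5B $86,500. Balance $231,434.
Balance split over remaining floor area 21,264: Unit 2C 83,577.02 → $83,577; Unit G2 47,975.97 → $47,976; Unit 2B 99,881.01 → $99,881.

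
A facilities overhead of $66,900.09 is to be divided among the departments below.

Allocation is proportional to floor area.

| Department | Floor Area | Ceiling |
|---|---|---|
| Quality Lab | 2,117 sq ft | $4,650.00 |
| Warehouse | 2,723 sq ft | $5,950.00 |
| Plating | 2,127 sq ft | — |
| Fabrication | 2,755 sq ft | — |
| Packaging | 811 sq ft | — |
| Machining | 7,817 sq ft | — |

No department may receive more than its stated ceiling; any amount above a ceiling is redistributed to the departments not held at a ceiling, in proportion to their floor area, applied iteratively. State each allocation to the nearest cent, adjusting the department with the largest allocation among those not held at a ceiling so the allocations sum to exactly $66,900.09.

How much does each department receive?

Total floor area = 18,350.
Pro-rata shares before constraints: Quality Lab 7,718.1194; Warehouse 9,927.4629; Plating 7,754.5772; Fabrication 10,044.1280; Packaging 2,956.7288; Machining 28,499.0738.
Held at cap: Quality Lab ($4,650.00), Warehouse ($5,950.00); balance $56,300.09 reallocated over remaining floor area 13,510.
Shares after redistribution: Plating 8,863.8262 → $8,863.83; Fabrication 11,480.8844 → $11,480.88; Packaging 3,379.6723 → $3,379.67; Machining 32,575.7071 → $32,575.71.

Quality Lab: $4,650.00; Warehouse: $5,950.00; Plating: $8,863.83; Fabrication: $11,480.88; Packaging: $3,379.67; Machining: $32,575.71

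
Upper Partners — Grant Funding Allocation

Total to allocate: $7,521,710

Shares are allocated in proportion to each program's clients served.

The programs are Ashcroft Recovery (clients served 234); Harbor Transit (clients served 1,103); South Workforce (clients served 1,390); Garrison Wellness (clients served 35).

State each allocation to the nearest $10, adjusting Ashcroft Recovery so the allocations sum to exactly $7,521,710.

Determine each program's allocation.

Clients served total: 2,762.
Proportional shares: Ashcroft Recovery 234/2,762 × $7,521,710 = 637,248.42; Harbor Transit 1,103/2,762 × $7,521,710 = 3,003,782.09; South Workforce 1,390/2,762 × $7,521,710 = 3,785,364.55; Garrison Wellness 35/2,762 × $7,521,710 = 95,314.93.
Rounded to nearest $10: Ashcroft Recovery $637,250; Harbor Transit $3,003,780; South Workforce $3,785,360; Garrison Wellness $95,310. Sum = $7,521,700.
Difference $7,521,710 − $7,521,700 = +$10 applied to Ashcroft Recovery: Ashcroft Recovery becomes $637,260.

Ashcroft Recovery: $637,260 · Harbor Transit: $3,003,780 · South Workforce: $3,785,360 · Garrison Wellness: $95,310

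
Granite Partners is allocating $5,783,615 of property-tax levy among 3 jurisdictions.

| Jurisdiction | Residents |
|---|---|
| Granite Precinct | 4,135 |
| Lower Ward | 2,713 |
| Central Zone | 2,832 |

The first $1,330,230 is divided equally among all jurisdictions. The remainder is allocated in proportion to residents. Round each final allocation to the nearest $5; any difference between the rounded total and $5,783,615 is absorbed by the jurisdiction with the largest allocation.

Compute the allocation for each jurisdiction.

$1,330,230 shared equally gives $443,410 per jurisdiction.
Remainder $4,453,385 by residents (total 9,680): Granite Precinct 1,902,349.89 → $1,902,350; Lower Ward 1,248,143.96 → $1,248,145; Central Zone 1,302,891.15 → $1,302,890.
Totals: Granite Precinct $443,410 + $1,902,350 = $2,345,760; Lower Ward $443,410 + $1,248,145 = $1,691,555; Central Zone $443,410 + $1,302,890 = $1,746,300.

Granite Precinct: $2,345,760; Lower Ward: $1,691,555; Central Zone: $1,746,300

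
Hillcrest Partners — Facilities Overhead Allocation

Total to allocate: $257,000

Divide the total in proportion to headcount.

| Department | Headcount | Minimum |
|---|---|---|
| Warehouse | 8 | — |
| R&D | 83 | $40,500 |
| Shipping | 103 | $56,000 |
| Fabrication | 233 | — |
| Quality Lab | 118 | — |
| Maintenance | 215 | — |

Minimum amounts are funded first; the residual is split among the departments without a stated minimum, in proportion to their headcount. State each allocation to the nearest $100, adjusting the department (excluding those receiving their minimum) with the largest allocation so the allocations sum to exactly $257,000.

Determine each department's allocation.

Warehouse: $2,200; R&D: $40,500; Shipping: $56,000; Fabrication: $65,200; Quality Lab: $33,000; Maintenance: $60,100

Minimums first: R&D $40,500; Shipping $56,000. Remaining pool $160,500.
Remaining pool split over remaining headcount 574: Warehouse 2,236.93 → $2,200; Fabrication 65,150.70 → $65,200; Quality Lab 32,994.77 → $33,000; Maintenance 60,117.60 → $60,100.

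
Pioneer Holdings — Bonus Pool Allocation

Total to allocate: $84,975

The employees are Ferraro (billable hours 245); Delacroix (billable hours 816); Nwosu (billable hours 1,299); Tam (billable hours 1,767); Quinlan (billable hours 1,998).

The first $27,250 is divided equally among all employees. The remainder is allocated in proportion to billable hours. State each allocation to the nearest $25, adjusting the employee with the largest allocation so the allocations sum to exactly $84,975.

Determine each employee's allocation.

Equal tier: $27,250 ÷ 5 = $5,450 apiece.
Remainder $57,725 by billable hours (total 6,125): Ferraro 2,309.00 → $2,300; Delacroix 7,690.38 → $7,700; Nwosu 12,242.41 → $12,250; Tam 16,653.07 → $16,650; Quinlan 18,830.13 → $18,825.
Totals: Ferraro $5,450 + $2,300 = $7,750; Delacroix $5,450 + $7,700 = $13,150; Nwosu $5,450 + $12,250 = $17,700; Tam $5,450 + $16,650 = $22,100; Quinlan $5,450 + $18,825 = $24,275.

Ferraro: $7,750 | Delacroix: $13,150 | Nwosu: $17,700 | Tam: $22,100 | Quinlan: $24,275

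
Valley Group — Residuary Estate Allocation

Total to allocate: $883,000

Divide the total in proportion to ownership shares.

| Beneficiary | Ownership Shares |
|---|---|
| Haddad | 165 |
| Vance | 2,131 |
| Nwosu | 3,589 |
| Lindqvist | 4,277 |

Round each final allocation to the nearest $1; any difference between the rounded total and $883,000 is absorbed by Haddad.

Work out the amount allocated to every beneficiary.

Haddad: $14,336 · Vance: $185,168 · Nwosu: $311,857 · Lindqvist: $371,639

Total ownership shares = 10,162.
Raw shares: Haddad 165/10,162 × $883,000 = 14,337.24; Vance 2,131/10,162 × $883,000 = 185,167.59; Nwosu 3,589/10,162 × $883,000 = 311,856.62; Lindqvist 4,277/10,162 × $883,000 = 371,638.56.
At nearest $1: Haddad $14,337; Vance $185,168; Nwosu $311,857; Lindqvist $371,639. Sum = $883,001.
Difference $883,000 − $883,001 = −$1 applied to Haddad: Haddad becomes $14,336.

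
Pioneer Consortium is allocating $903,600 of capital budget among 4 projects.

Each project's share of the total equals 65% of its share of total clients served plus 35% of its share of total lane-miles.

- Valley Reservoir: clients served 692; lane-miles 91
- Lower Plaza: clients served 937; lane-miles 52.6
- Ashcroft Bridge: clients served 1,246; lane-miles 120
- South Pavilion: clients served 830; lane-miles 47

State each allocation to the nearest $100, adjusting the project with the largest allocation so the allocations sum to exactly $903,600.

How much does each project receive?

Clients served total 3,705; lane-miles total 310.6.
Composite weights (65% clients served + 35% lane-miles): Valley Reservoir 0.2239; Lower Plaza 0.2237; Ashcroft Bridge 0.3538; South Pavilion 0.1986.
Pro-rata amounts: Valley Reservoir 202,358.48; Lower Plaza 202,097.68; Ashcroft Bridge 319,710.52; South Pavilion 179,433.31.
After rounding ($100): Valley Reservoir $202,400; Lower Plaza $202,100; Ashcroft Bridge $319,700; South Pavilion $179,400. Sum = $903,600.
No rounding difference to absorb.

Valley Reservoir: $202,400 | Lower Plaza: $202,100 | Ashcroft Bridge: $319,700 | South Pavilion: $179,400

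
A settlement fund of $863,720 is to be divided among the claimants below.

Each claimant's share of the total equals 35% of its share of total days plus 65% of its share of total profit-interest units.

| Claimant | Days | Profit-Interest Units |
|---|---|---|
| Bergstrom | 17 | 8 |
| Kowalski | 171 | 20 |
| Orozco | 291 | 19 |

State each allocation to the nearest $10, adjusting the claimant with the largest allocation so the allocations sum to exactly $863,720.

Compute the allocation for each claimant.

Bergstrom: $106,290; Kowalski: $346,820; Orozco: $410,610

Days total 479; profit-interest units total 47.
Composite weights (35% days + 65% profit-interest units): Bergstrom 0.1231; Kowalski 0.4015; Orozco 0.4754.
Raw shares: Bergstrom 106,289.39; Kowalski 346,821.20; Orozco 410,609.41.
At nearest $10: Bergstrom $106,290; Kowalski $346,820; Orozco $410,610. Sum = $863,720.
Rounded total matches; no reconciliation needed.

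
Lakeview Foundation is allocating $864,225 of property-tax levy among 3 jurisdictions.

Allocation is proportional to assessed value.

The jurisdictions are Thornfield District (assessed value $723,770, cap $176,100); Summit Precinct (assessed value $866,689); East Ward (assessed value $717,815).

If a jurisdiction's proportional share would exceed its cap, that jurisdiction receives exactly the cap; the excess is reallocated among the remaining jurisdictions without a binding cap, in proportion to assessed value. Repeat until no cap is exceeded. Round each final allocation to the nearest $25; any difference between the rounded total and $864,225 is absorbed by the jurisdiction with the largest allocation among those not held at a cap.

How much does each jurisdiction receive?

Sum of assessed value: 2,308,274.
Pro-rata shares before constraints: Thornfield District 270,981.75; Summit Precinct 324,491.07; East Ward 268,752.18.
Cap binds for Thornfield District ($176,100); remaining pool $688,125 reallocated over remaining assessed value 1,584,504.
Redistributed shares: Summit Precinct 376,389.31 → $376,400; East Ward 311,735.69 → $311,725.

Thornfield District: $176,100; Summit Precinct: $376,400; East Ward: $311,725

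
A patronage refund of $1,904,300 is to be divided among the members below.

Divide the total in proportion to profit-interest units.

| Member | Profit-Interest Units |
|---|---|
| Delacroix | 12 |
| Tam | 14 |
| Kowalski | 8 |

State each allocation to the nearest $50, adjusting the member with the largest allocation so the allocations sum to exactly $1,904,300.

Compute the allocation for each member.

Delacroix: $672,100 · Tam: $784,150 · Kowalski: $448,050

Combined profit-interest units = 34.
Proportional shares: Delacroix 12/34 × $1,904,300 = 672,105.88; Tam 14/34 × $1,904,300 = 784,123.53; Kowalski 8/34 × $1,904,300 = 448,070.59.
After rounding ($50): Delacroix $672,100; Tam $784,100; Kowalski $448,050. Sum = $1,904,250.
Difference $1,904,300 − $1,904,250 = +$50 applied to largest allocation (Tam): Tam becomes $784,150.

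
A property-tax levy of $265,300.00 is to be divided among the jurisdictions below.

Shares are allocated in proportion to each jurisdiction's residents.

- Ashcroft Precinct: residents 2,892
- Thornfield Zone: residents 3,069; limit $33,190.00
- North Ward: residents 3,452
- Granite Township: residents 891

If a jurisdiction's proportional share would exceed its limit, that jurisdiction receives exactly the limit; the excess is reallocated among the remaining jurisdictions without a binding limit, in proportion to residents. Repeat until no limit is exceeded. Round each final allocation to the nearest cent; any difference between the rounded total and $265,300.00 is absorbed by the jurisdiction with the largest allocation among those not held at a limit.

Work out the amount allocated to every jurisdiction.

Ashcroft Precinct: $92,779.84 · Thornfield Zone: $33,190.00 · North Ward: $110,745.50 · Granite Township: $28,584.66

Total residents = 10,304.
Unconstrained shares: Ashcroft Precinct 74,461.1413; Thornfield Zone 79,018.4103; North Ward 88,879.6196; Granite Township 22,940.8288.
Cap binds for Thornfield Zone ($33,190.00); balance $232,110.00 reallocated over remaining residents 7,235.
Redistributed shares: Ashcroft Precinct 92,779.8369 → $92,779.84; North Ward 110,745.5038 → $110,745.50; Granite Township 28,584.6593 → $28,584.66.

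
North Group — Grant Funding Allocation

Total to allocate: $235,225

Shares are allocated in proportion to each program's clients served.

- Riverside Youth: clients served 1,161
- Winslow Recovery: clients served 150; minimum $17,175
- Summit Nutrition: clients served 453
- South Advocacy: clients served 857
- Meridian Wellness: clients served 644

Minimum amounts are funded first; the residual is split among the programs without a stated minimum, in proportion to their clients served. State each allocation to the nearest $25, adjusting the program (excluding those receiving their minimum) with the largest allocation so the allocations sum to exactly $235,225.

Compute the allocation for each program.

Minimums first: Winslow Recovery $17,175. Residual $218,050.
Residual split over remaining clients served 3,115: Riverside Youth 81,270.00 → $81,275; Summit Nutrition 31,710.00 → $31,700; South Advocacy 59,990.00 → $60,000; Meridian Wellness 45,080.00 → $45,075.

Riverside Youth: $81,275; Winslow Recovery: $17,175; Summit Nutrition: $31,700; South Advocacy: $60,000; Meridian Wellness: $45,075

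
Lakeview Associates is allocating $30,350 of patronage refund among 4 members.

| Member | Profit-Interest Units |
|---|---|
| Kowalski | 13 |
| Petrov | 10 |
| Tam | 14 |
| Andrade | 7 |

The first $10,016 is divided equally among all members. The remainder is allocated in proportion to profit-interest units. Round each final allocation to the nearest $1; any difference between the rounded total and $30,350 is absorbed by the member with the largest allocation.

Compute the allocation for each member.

Kowalski: $8,512; Petrov: $7,125; Tam: $8,974; Andrade: $5,739

First tranche $10,016 split equally: $2,504 each.
Remainder $20,334 by profit-interest units (total 44): Kowalski 6,007.77 → $6,008; Petrov 4,621.36 → $4,621; Tam 6,469.91 → $6,470; Andrade 3,234.95 → $3,235.
Totals: Kowalski $2,504 + $6,008 = $8,512; Petrov $2,504 + $4,621 = $7,125; Tam $2,504 + $6,470 = $8,974; Andrade $2,504 + $3,235 = $5,739.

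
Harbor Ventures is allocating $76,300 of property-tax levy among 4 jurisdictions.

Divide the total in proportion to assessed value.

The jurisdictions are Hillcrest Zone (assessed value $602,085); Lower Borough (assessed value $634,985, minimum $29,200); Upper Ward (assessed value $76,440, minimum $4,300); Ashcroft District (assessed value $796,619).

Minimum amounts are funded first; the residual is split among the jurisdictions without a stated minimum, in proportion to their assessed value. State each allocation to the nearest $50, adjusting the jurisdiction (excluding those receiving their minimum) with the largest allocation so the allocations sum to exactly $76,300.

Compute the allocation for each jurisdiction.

Hillcrest Zone: $18,400; Lower Borough: $29,200; Upper Ward: $4,300; Ashcroft District: $24,400

Guaranteed amounts: Lower Borough $29,200; Upper Ward $4,300. Residual $42,800.
Residual split over remaining assessed value 1,398,704: Hillcrest Zone 18,423.65 → $18,400; Ashcroft District 24,376.35 → $24,400.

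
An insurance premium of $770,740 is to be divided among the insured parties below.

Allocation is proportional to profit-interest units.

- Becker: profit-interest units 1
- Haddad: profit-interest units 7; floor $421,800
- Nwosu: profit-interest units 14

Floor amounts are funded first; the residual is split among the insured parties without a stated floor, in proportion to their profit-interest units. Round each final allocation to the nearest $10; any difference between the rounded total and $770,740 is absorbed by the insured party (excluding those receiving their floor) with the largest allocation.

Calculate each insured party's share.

Guaranteed amounts: Haddad $421,800. Remaining pool $348,940.
Remaining pool split over remaining profit-interest units 15: Becker 23,262.67 → $23,260; Nwosu 325,677.33 → $325,680.

Becker: $23,260; Haddad: $421,800; Nwosu: $325,680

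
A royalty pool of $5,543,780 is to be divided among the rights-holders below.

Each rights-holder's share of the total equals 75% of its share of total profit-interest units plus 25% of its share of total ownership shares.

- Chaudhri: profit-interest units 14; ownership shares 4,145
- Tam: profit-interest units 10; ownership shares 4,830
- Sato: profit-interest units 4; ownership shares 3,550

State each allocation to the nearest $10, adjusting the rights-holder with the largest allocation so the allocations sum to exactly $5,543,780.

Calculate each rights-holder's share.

Chaudhri: $2,537,580 | Tam: $2,019,400 | Sato: $986,800

Totals — profit-interest units 28, ownership shares 12,525.
Combined weights (75% profit-interest units + 25% ownership shares): Chaudhri 0.4577; Tam 0.3643; Sato 0.1780.
Unrounded shares: Chaudhri 2,537,579.54; Tam 2,019,401.30; Sato 986,799.16.
Rounded to nearest $10: Chaudhri $2,537,580; Tam $2,019,400; Sato $986,800. Sum = $5,543,780.
Rounded total matches; no reconciliation needed.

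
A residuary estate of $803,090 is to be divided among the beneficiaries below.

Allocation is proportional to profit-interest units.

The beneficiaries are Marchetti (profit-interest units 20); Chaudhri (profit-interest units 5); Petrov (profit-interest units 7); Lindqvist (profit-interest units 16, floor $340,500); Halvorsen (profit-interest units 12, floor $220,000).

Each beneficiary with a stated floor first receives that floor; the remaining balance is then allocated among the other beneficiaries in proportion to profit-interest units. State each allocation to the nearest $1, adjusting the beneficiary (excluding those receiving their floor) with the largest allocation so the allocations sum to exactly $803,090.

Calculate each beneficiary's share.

Marchetti: $151,618 | Chaudhri: $37,905 | Petrov: $53,067 | Lindqvist: $340,500 | Halvorsen: $220,000

Minimums first: Lindqvist $340,500; Halvorsen $220,000. Remaining pool $242,590.
Remaining pool split over remaining profit-interest units 32: Marchetti 151,618.75 → $151,619; Chaudhri 37,904.69 → $37,905; Petrov 53,066.56 → $53,067.
Rounding difference −$1 applied to Marchetti → $151,618.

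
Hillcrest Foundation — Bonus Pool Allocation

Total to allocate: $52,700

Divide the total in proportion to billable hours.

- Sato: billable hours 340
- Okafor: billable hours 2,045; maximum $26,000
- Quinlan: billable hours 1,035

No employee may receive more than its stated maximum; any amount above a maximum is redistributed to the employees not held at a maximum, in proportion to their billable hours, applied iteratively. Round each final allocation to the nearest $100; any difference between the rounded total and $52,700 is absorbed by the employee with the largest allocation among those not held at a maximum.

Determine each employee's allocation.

Sum of billable hours: 3,420.
Pro-rata shares before constraints: Sato 5,239.18; Okafor 31,512.13; Quinlan 15,948.68.
Cap binds for Okafor ($26,000); balance $26,700 reallocated over remaining billable hours 1,375.
Shares after redistribution: Sato 6,602.18 → $6,600; Quinlan 20,097.82 → $20,100.

Sato: $6,600; Okafor: $26,000; Quinlan: $20,100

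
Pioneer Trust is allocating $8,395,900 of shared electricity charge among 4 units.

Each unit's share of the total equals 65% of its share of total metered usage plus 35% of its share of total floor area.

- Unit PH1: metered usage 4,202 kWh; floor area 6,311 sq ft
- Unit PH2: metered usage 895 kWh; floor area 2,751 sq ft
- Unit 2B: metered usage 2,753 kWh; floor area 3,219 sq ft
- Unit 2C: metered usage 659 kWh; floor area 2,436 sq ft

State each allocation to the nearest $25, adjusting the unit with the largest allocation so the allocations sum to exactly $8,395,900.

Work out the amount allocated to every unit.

Metered usage total 8,509; floor area total 14,717.
Blended shares (65% metered usage + 35% floor area): Unit PH1 0.4711; Unit PH2 0.1338; Unit 2B 0.2869; Unit 2C 0.1083.
Proportional shares: Unit PH1 3,955,122.72; Unit PH2 1,123,313.70; Unit 2B 2,408,407.43; Unit 2C 909,056.15.
After rounding ($25): Unit PH1 $3,955,125; Unit PH2 $1,123,325; Unit 2B $2,408,400; Unit 2C $909,050. Sum = $8,395,900.
Sum already equals the total — no adjustment.

Unit PH1: $3,955,125 | Unit PH2: $1,123,325 | Unit 2B: $2,408,400 | Unit 2C: $909,050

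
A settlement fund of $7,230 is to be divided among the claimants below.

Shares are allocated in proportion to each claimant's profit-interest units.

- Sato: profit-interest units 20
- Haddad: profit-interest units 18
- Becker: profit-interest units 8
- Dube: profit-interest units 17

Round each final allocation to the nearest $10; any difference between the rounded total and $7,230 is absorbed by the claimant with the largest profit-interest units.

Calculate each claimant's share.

Sato: $2,290; Haddad: $2,070; Becker: $920; Dube: $1,950

Profit-interest units total: 63.
Raw shares: Sato 20/63 × $7,230 = 2,295.24; Haddad 18/63 × $7,230 = 2,065.71; Becker 8/63 × $7,230 = 918.10; Dube 17/63 × $7,230 = 1,950.95.
Rounded to nearest $10: Sato $2,300; Haddad $2,070; Becker $920; Dube $1,950. Sum = $7,240.
Difference $7,230 − $7,240 = −$10 applied to largest profit-interest units (Sato): Sato becomes $2,290.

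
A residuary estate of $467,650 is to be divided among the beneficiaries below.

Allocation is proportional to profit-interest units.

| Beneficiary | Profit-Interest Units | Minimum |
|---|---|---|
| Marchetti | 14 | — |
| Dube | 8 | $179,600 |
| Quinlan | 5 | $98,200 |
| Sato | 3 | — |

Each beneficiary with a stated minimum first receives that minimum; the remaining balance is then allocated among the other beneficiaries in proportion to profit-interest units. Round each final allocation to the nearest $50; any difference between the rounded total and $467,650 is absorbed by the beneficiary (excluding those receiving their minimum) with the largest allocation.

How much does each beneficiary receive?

Guaranteed amounts: Dube $179,600; Quinlan $98,200. Residual $189,850.
Residual split over remaining profit-interest units 17: Marchetti 156,347.06 → $156,350; Sato 33,502.94 → $33,500.

Marchetti: $156,350 | Dube: $179,600 | Quinlan: $98,200 | Sato: $33,500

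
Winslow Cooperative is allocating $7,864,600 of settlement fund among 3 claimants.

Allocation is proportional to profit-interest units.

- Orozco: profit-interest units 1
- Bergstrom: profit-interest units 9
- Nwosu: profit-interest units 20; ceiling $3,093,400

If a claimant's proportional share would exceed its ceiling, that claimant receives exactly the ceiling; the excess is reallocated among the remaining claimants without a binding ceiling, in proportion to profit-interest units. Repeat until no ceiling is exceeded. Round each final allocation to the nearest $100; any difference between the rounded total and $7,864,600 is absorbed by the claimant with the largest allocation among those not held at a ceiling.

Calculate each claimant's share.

Orozco: $477,100; Bergstrom: $4,294,100; Nwosu: $3,093,400

Profit-interest units total: 30.
Unconstrained shares: Orozco 262,153.33; Bergstrom 2,359,380.00; Nwosu 5,243,066.67.
Held at cap: Nwosu ($3,093,400); balance $4,771,200 reallocated over remaining profit-interest units 10.
Shares after redistribution: Orozco 477,120.00 → $477,100; Bergstrom 4,294,080.00 → $4,294,100.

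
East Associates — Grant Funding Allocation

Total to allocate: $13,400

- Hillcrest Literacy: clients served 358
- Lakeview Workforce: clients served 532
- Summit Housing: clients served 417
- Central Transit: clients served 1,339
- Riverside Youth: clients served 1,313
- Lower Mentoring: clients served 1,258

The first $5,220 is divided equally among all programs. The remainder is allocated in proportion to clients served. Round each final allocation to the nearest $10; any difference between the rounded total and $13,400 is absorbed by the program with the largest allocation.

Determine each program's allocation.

Hillcrest Literacy: $1,430 | Lakeview Workforce: $1,700 | Summit Housing: $1,520 | Central Transit: $2,980 | Riverside Youth: $2,930 | Lower Mentoring: $2,840

Equal tier: $5,220 ÷ 6 = $870 apiece.
Remainder $8,180 by clients served (total 5,217): Hillcrest Literacy 561.33 → $560; Lakeview Workforce 834.15 → $830; Summit Housing 653.84 → $650; Central Transit 2,099.49 → $2,100; Riverside Youth 2,058.72 → $2,060; Lower Mentoring 1,972.48 → $1,970.
Rounding difference +$10 on remainder applied to Central Transit.
Totals: Hillcrest Literacy $870 + $560 = $1,430; Lakeview Workforce $870 + $830 = $1,700; Summit Housing $870 + $650 = $1,520; Central Transit $870 + $2,110 = $2,980; Riverside Youth $870 + $2,060 = $2,930; Lower Mentoring $870 + $1,970 = $2,840.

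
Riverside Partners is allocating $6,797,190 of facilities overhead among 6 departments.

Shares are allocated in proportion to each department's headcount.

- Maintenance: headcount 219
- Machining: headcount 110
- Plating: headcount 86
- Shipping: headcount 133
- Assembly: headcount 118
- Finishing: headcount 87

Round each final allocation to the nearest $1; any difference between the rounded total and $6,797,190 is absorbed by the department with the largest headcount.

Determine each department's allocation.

Sum of headcount: 219 + 110 + 86 + 133 + 118 + 87 = 753.
Proportional shares: Maintenance 1,976,871.99; Machining 992,949.40; Plating 776,305.90; Shipping 1,200,566.10; Assembly 1,065,163.90; Finishing 785,332.71.
After rounding ($1): Maintenance $1,976,872; Machining $992,949; Plating $776,306; Shipping $1,200,566; Assembly $1,065,164; Finishing $785,333. Sum = $6,797,190.
Sum already equals the total — no adjustment.

Maintenance: $1,976,872 · Machining: $992,949 · Plating: $776,306 · Shipping: $1,200,566 · Assembly: $1,065,164 · Finishing: $785,333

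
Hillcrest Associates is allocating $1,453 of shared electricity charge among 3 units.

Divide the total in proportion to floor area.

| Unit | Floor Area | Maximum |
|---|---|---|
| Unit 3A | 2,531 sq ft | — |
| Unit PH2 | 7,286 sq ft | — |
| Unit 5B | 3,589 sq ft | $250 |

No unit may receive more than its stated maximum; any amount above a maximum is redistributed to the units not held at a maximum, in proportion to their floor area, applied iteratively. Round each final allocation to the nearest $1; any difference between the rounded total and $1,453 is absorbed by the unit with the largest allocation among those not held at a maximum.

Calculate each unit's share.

Unit 3A: $310; Unit PH2: $893; Unit 5B: $250

Combined floor area = 13,406.
Proportional shares (ignoring caps): Unit 3A 274.32; Unit PH2 789.69; Unit 5B 388.99.
Held at cap: Unit 5B ($250); balance $1,203 reallocated over remaining floor area 9,817.
Shares after redistribution: Unit 3A 310.16 → $310; Unit PH2 892.84 → $893.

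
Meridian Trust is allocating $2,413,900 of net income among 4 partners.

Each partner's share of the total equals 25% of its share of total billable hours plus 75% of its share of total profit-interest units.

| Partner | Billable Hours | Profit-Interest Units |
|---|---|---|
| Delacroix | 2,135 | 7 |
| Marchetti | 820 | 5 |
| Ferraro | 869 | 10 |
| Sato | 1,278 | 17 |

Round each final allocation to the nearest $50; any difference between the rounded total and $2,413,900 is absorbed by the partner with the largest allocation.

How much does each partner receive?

Delacroix: $577,500 · Marchetti: $329,100 · Ferraro: $567,000 · Sato: $940,300

Billable hours total 5,102; profit-interest units total 39.
Combined weights (25% billable hours + 75% profit-interest units): Delacroix 0.2392; Marchetti 0.1363; Ferraro 0.2349; Sato 0.3895.
Proportional shares: Delacroix 577,480.25; Marchetti 329,097.05; Ferraro 566,998.64; Sato 940,324.07.
After rounding ($50): Delacroix $577,500; Marchetti $329,100; Ferraro $567,000; Sato $940,300. Sum = $2,413,900.
Sum already equals the total — no adjustment.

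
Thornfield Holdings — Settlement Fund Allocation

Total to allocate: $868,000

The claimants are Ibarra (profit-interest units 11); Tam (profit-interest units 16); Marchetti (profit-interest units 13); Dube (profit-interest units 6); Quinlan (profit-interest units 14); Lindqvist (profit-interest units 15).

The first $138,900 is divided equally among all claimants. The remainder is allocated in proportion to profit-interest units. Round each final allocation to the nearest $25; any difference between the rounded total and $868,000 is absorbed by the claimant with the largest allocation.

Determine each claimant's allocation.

Equal tier: $138,900 ÷ 6 = $23,150 apiece.
Remainder $729,100 by profit-interest units (total 75): Ibarra 106,934.67 → $106,925; Tam 155,541.33 → $155,550; Marchetti 126,377.33 → $126,375; Dube 58,328.00 → $58,325; Quinlan 136,098.67 → $136,100; Lindqvist 145,820.00 → $145,825.
Totals: Ibarra $23,150 + $106,925 = $130,075; Tam $23,150 + $155,550 = $178,700; Marchetti $23,150 + $126,375 = $149,525; Dube $23,150 + $58,325 = $81,475; Quinlan $23,150 + $136,100 = $159,250; Lindqvist $23,150 + $145,825 = $168,975.

Ibarra: $130,075 | Tam: $178,700 | Marchetti: $149,525 | Dube: $81,475 | Quinlan: $159,250 | Lindqvist: $168,975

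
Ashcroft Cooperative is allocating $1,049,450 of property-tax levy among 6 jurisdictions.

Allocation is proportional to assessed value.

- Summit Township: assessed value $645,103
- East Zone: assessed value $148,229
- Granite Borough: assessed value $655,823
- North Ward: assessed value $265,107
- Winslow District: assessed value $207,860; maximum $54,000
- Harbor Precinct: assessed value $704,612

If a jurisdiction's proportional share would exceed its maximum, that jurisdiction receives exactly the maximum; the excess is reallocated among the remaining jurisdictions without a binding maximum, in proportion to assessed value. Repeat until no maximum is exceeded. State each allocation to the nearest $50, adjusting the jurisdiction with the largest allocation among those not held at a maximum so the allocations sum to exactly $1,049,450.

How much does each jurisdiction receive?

Summit Township: $265,500 · East Zone: $61,000 · Granite Borough: $269,900 · North Ward: $109,100 · Winslow District: $54,000 · Harbor Precinct: $289,950

Sum of assessed value: 2,626,734.
Pro-rata shares before constraints: Summit Township 257,735.78; East Zone 59,221.42; Granite Borough 262,018.71; North Ward 105,917.29; Winslow District 83,045.59; Harbor Precinct 281,511.21.
Held at cap: Winslow District ($54,000); remaining pool $995,450 reallocated over remaining assessed value 2,418,874.
Shares after redistribution: Summit Township 265,482.11 → $265,500; East Zone 61,001.34 → $61,000; Granite Borough 269,893.76 → $269,900; North Ward 109,100.67 → $109,100; Harbor Precinct 289,972.12 → $289,950.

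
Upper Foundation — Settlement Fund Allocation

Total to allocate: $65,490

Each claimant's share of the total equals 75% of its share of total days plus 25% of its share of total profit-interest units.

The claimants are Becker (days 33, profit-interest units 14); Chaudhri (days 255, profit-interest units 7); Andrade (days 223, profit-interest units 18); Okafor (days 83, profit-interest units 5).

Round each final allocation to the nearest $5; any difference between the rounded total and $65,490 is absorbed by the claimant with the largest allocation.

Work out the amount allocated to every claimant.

Totals — days 594, profit-interest units 44.
Blended shares (75% days + 25% profit-interest units): Becker 0.1212; Chaudhri 0.3617; Andrade 0.3838; Okafor 0.1332.
Raw shares: Becker 7,938.18; Chaudhri 23,690.51; Andrade 25,137.58; Okafor 8,723.73.
At nearest $5: Becker $7,940; Chaudhri $23,690; Andrade $25,140; Okafor $8,725. Sum = $65,495.
Difference $65,490 − $65,495 = −$5 applied to largest allocation (Andrade): Andrade becomes $25,135.

Becker: $7,940 · Chaudhri: $23,690 · Andrade: $25,135 · Okafor: $8,725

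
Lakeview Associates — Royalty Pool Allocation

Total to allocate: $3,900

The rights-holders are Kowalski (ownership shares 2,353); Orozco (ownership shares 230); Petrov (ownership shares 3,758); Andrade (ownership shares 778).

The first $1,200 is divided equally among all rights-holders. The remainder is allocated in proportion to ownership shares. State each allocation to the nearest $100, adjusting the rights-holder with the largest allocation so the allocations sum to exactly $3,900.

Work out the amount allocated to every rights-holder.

Kowalski: $1,200 · Orozco: $400 · Petrov: $1,700 · Andrade: $600

Equal tier: $1,200 ÷ 4 = $300 apiece.
Remainder $2,700 by ownership shares (total 7,119): Kowalski 892.41 → $900; Orozco 87.23 → $100; Petrov 1,425.28 → $1,400; Andrade 295.07 → $300.
Totals: Kowalski $300 + $900 = $1,200; Orozco $300 + $100 = $400; Petrov $300 + $1,400 = $1,700; Andrade $300 + $300 = $600.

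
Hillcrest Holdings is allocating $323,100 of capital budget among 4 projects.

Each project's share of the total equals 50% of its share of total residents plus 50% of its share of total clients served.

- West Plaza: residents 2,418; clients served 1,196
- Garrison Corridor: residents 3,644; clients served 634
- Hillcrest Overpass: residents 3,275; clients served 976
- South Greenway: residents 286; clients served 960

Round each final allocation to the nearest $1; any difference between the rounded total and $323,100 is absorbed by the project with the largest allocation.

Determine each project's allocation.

West Plaza: $91,898; Garrison Corridor: $88,372; Hillcrest Overpass: $96,848; South Greenway: $45,982

Residents total 9,623; clients served total 3,766.
Combined weights (50% residents + 50% clients served): West Plaza 0.2844; Garrison Corridor 0.2735; Hillcrest Overpass 0.2997; South Greenway 0.1423.
Proportional shares: West Plaza 91,897.93; Garrison Corridor 88,371.80; Hillcrest Overpass 96,847.83; South Greenway 45,982.43.
After rounding ($1): West Plaza $91,898; Garrison Corridor $88,372; Hillcrest Overpass $96,848; South Greenway $45,982. Sum = $323,100.
Sum already equals the total — no adjustment.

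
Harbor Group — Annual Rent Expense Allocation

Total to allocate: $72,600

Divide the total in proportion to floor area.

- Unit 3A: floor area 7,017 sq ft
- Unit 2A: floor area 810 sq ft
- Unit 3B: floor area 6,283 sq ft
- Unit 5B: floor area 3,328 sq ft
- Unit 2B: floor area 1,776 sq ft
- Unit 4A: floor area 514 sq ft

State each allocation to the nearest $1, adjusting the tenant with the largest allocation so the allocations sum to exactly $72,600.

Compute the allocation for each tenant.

Unit 3A: $25,822 | Unit 2A: $2,981 | Unit 3B: $23,122 | Unit 5B: $12,247 | Unit 2B: $6,536 | Unit 4A: $1,892

Floor area total: 19,728.
Unrounded shares: Unit 3A 7,017/19,728 × $72,600 = 25,822.90; Unit 2A 810/19,728 × $72,600 = 2,980.84; Unit 3B 6,283/19,728 × $72,600 = 23,121.75; Unit 5B 3,328/19,728 × $72,600 = 12,247.20; Unit 2B 1,776/19,728 × $72,600 = 6,535.77; Unit 4A 514/19,728 × $72,600 = 1,891.55.
At nearest $1: Unit 3A $25,823; Unit 2A $2,981; Unit 3B $23,122; Unit 5B $12,247; Unit 2B $6,536; Unit 4A $1,892. Sum = $72,601.
Difference $72,600 − $72,601 = −$1 applied to largest allocation (Unit 3A): Unit 3A becomes $25,822.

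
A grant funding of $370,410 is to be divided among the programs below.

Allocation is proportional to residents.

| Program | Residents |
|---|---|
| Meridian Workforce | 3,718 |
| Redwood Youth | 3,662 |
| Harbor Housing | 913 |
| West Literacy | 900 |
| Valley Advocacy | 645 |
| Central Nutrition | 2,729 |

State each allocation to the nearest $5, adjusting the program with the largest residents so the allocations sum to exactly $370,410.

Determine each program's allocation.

Meridian Workforce: $109,595; Redwood Youth: $107,935; Harbor Housing: $26,910; West Literacy: $26,525; Valley Advocacy: $19,010; Central Nutrition: $80,435

Residents total: 3,718 + 3,662 + 913 + 900 + 645 + 2,729 = 12,567.
Proportional shares: Meridian Workforce 109,587.36; Redwood Youth 107,936.77; Harbor Housing 26,910.51; West Literacy 26,527.33; Valley Advocacy 19,011.26; Central Nutrition 80,436.77.
At nearest $5: Meridian Workforce $109,585; Redwood Youth $107,935; Harbor Housing $26,910; West Literacy $26,525; Valley Advocacy $19,010; Central Nutrition $80,435. Sum = $370,400.
Difference $370,410 − $370,400 = +$10 applied to largest residents (Meridian Workforce): Meridian Workforce becomes $109,595.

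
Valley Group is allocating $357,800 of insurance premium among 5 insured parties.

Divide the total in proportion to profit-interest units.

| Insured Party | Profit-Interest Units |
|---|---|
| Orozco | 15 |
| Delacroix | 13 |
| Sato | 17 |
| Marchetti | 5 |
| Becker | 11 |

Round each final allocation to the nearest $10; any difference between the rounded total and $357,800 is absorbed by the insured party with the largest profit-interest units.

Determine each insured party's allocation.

Total profit-interest units = 15 + 13 + 17 + 5 + 11 = 61.
Proportional shares: Orozco 87,983.61; Delacroix 76,252.46; Sato 99,714.75; Marchetti 29,327.87; Becker 64,521.31.
After rounding ($10): Orozco $87,980; Delacroix $76,250; Sato $99,710; Marchetti $29,330; Becker $64,520. Sum = $357,790.
Difference $357,800 − $357,790 = +$10 applied to largest profit-interest units (Sato): Sato becomes $99,720.

Orozco: $87,980 · Delacroix: $76,250 · Sato: $99,720 · Marchetti: $29,330 · Becker: $64,520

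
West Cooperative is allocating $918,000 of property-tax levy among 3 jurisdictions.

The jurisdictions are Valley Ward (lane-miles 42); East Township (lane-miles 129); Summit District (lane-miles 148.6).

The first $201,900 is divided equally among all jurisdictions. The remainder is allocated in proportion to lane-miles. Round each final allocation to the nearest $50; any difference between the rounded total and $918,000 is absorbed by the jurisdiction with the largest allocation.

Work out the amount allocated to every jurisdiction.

Valley Ward: $161,400; East Township: $356,350; Summit District: $400,250

Equal tier: $201,900 ÷ 3 = $67,300 apiece.
Remainder $716,100 by lane-miles (total 319.6): Valley Ward 94,105.76 → $94,100; East Township 289,039.11 → $289,050; Summit District 332,955.13 → $332,950.
Totals: Valley Ward $67,300 + $94,100 = $161,400; East Township $67,300 + $289,050 = $356,350; Summit District $67,300 + $332,950 = $400,250.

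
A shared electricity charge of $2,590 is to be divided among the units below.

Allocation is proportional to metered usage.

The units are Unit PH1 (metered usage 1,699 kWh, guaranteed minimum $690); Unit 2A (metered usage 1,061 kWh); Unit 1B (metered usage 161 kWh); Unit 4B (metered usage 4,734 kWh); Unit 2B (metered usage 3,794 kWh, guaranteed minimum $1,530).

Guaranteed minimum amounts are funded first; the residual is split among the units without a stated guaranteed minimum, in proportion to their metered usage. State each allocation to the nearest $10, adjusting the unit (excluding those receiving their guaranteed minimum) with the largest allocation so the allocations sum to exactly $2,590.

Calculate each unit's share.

Fund the minimums — Unit PH1 $690; Unit 2B $1,530. Residual $370.
Residual split over remaining metered usage 5,956: Unit 2A 65.91 → $70; Unit 1B 10.00 → $10; Unit 4B 294.09 → $290.

Unit PH1: $690 · Unit 2A: $70 · Unit 1B: $10 · Unit 4B: $290 · Unit 2B: $1,530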